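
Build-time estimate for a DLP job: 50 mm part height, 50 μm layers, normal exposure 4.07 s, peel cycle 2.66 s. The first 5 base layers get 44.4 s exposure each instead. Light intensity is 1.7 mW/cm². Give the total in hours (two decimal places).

Number of layers: 50 / 0.05 → 1000 (rounded up).
Base layers: 5 × (44.4 + 2.66) → 235.3 s.
Normal layers = 995 × (4.07 + 2.66) = 6696.35 s.
Total = 235.3 + 6696.35 = 6931.65 s = 1.93 hours.

1.93 hours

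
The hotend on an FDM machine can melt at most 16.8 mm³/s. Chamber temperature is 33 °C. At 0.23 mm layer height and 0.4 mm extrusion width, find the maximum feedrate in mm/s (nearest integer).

Bead cross-section = 0.23 × 0.4 = 0.092 mm².
v_max = Q/A = 16.8/0.092 = 182.61 mm/s → 183 mm/s.

183 mm/s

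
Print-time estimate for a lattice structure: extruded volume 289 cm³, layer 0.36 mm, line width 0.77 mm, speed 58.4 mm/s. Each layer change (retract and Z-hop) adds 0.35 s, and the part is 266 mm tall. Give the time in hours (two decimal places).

5.03 hours

Extrusion cross-section = 0.36 × 0.77, so 0.2772 mm².
Path length: 289000 mm³ / 0.2772 mm² → 1042568.5 mm.
Extrusion time = 1042568.5 / 58.4 = 17852.2 s.
Layers = ⌈266/0.36⌉ = 739.
Z-hop total: 739 × 0.35 → 258.65 s.
Altogether 17852.2 + 258.65 = 18110.85 s, i.e. 5.03 hours.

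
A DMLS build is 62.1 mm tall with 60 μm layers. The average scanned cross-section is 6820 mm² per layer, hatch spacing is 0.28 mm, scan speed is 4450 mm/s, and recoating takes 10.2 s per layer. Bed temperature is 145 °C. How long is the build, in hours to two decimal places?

4.51 hours

Layers = ⌈62.1/0.06⌉ = 1035.
Per-layer scan distance = 6820 / 0.28 = 24357.1 mm.
Laser time per layer = 24357.1 / 4450, so 5.4735 s.
Time per layer = 5.4735 + 10.2, so 15.6735 s.
Build time = 1035 × 15.6735 = 16222.0725 s = 4.51 hours.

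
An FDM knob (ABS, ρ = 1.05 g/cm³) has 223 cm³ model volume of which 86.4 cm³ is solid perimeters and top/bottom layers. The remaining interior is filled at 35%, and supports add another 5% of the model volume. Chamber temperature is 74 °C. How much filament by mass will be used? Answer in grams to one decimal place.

152.6 g

Infill region = 223 − 86.4, so 136.6 cm³.
Infill deposited = 0.35 × 136.6 = 47.81 cm³.
Support = 0.05 × 223, so 11.15 cm³.
Total printed volume = 86.4 + 47.81 + 11.15 = 145.36 cm³.
Mass = 145.36 × 1.05, so 152.628 g.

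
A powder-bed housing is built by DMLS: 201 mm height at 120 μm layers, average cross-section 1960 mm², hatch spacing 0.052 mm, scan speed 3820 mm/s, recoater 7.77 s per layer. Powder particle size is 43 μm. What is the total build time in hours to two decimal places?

Layer count = ceil(201 / 0.12) = 1675.
Scan path per layer = 1960 / 0.052, so 37692.3 mm.
Per-layer scan time: 37692.3 / 3820 → 9.8671 s.
Layer cycle = 9.8671 + 7.77 = 17.6371 s.
Total: 1675 × 17.6371 s = 29542.1425 s → 8.21 hours.

8.21 hours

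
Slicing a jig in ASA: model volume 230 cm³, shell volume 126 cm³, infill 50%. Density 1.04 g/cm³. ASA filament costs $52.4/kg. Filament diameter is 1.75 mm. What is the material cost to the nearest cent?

$9.70

Infill region = 230 − 126 = 104 cm³.
Infill deposited = 0.50 × 104 = 52 cm³.
Total printed volume: 126 + 52 → 178 cm³.
Mass: 178 × 1.04 → 185.12 g.
Cost = 185.12 g / 1000 × $52.4/kg = $9.70.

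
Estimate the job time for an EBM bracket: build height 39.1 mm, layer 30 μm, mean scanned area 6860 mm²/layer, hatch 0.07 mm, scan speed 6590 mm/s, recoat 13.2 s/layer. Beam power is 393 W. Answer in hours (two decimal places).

10.17 hours

Layer count = ceil(39.1 / 0.03) = 1304.
Scan path per layer = 6860 / 0.07, so 98000 mm.
Beam time per layer = 98000 / 6590 = 14.871 s.
Layer cycle = 14.871 + 13.2 = 28.071 s.
Total: 1304 × 28.071 s = 36604.584 s → 10.17 hours.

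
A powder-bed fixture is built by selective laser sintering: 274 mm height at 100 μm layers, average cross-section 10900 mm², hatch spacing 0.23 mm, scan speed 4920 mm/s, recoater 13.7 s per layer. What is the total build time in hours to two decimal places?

17.76 hours

Layers = ⌈274/0.1⌉ = 2740.
Scan path per layer = 10900 / 0.23, so 47391.3 mm.
Laser time per layer = 47391.3 / 4920 = 9.6324 s.
Per-layer time = 9.6324 + 13.7, so 23.3324 s.
Build time = 2740 × 23.3324 = 63930.776 s = 17.76 hours.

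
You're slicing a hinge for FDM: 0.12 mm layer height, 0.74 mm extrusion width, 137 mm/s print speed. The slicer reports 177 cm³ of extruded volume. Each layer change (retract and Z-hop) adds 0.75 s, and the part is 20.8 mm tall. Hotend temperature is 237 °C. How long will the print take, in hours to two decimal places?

Bead cross-section = 0.12 × 0.74, so 0.0888 mm².
Total extruded path = 177000/0.0888 = 1993243.2 mm.
Extrusion time: 1993243.2 / 137 → 14549.2 s.
Layer count = ceil(20.8 / 0.12) = 174.
Z-hop total = 174 × 0.75 = 130.5 s.
Total = 14549.2 + 130.5 = 14679.7 s = 4.08 hours.

4.08 hours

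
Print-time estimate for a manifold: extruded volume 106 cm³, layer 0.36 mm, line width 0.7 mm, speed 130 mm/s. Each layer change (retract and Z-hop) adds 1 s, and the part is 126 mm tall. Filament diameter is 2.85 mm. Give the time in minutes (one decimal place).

Line area = 0.36 × 0.7, so 0.252 mm².
Total extruded path = 106000/0.252 = 420634.9 mm.
Time extruding: 420634.9 / 130 → 3235.7 s.
Layer count = ceil(126 / 0.36) = 350.
Non-print overhead: 350 × 1 → 350 s.
Total = 3235.7 + 350 = 3585.7 s = 59.8 minutes.

59.8 minutes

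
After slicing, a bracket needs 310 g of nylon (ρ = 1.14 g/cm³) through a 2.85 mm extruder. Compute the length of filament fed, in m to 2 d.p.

Volume = 310 g / 1.14 g·cm⁻³ = 271.9298 cm³ = 271929.8 mm³.
A = π r² = π × 1.425² = 6.3794 mm².
L = V/A = 271929.8/6.3794 = 42626.23 mm → 42.63 m.

42.63 m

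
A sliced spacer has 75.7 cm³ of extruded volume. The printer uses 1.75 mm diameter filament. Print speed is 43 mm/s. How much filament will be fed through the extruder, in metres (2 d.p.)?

31.47 m

Filament cross-section = π × (1.75/2)² = 2.4053 mm².
Length = 75.7 cm³ / 2.4053 mm² = 75700 / 2.4053 = 31472.17 mm = 31.47 m.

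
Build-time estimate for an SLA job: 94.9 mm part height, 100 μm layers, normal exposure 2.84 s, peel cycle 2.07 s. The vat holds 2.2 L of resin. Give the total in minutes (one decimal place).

Number of layers: 94.9 / 0.1 → 949 (rounded up).
Cycle time = 2.84 + 2.07, so 4.91 s.
Total = 949 × 4.91 = 4659.59 s = 77.7 minutes.

77.7 minutes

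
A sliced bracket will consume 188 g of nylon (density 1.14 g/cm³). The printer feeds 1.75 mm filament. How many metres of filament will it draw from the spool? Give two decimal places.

68.56 m

Extruded volume: 188/1.14 = 164.9123 cm³ (164912.3 mm³).
A = π r² = π × 0.875² = 2.4053 mm².
L = V/A = 164912.3/2.4053 = 68562.05 mm → 68.56 m.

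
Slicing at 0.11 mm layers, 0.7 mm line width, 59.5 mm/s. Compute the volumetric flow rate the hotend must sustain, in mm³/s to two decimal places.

4.58

A: 0.11 × 0.7 → 0.077 mm².
Q = v·A = 59.5 × 0.077 = 4.58 mm³/s.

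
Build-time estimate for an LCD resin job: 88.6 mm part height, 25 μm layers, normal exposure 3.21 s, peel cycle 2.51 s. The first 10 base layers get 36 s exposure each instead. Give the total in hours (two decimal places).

Layer count = ceil(88.6 / 0.025) = 3544.
Bottom layers: 10 × (36 + 2.51) → 385.1 s.
Remaining layers: 3534 × (3.21 + 2.51) → 20214.48 s.
Sum: 385.1 + 20214.48 = 20599.58 s → 5.72 hours.

5.72 hours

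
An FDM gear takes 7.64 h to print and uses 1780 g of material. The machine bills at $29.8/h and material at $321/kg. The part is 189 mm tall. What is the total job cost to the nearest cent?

Time charge: 29.8 × 7.64 → $227.672.
Feedstock cost = 321 × 1780/1000, so $571.38.
Job cost: 227.672 + 571.38 = 799.052 ≈ $799.05.

$799.05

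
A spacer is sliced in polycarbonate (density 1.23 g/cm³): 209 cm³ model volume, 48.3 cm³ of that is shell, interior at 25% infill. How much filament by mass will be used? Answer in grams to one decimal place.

108.8 g

Volume inside the shell = 209 − 48.3, so 160.7 cm³.
Infill volume: 0.25 × 160.7 → 40.175 cm³.
Total printed volume = 48.3 + 40.175, so 88.475 cm³.
Mass = 88.475 × 1.23, so 108.82425 g.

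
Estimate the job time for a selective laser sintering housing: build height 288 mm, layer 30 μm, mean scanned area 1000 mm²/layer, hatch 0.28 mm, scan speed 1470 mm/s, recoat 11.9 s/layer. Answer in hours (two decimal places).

Layer count = ceil(288 / 0.03) = 9600.
Hatch length per layer: 1000 / 0.28 → 3571.4 mm.
Per-layer scan time = 3571.4 / 1470, so 2.4295 s.
Time per layer = 2.4295 + 11.9 = 14.3295 s.
Build time = 9600 × 14.3295 = 137563.2 s = 38.21 hours.

38.21 hours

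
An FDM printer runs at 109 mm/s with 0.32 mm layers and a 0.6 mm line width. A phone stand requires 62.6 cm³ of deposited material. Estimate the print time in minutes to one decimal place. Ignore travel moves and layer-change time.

Line area = 0.32 × 0.6, so 0.192 mm².
Total extruded path = 62600/0.192 = 326041.7 mm.
Time extruding = 326041.7 / 109 = 2991.2 s.
In the requested units: 2991.2 s = 49.9 minutes.

49.9 minutes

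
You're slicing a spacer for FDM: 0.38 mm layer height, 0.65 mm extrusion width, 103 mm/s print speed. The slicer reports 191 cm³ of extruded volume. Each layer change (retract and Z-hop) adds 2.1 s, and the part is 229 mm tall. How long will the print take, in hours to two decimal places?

Bead cross-section = 0.38 × 0.65 = 0.247 mm².
Path length: 191000 mm³ / 0.247 mm² → 773279.4 mm.
Extrusion time = 773279.4 / 103 = 7507.6 s.
Layers = ⌈229/0.38⌉ = 603.
Layer-change overhead: 603 × 2.1 → 1266.3 s.
Altogether 7507.6 + 1266.3 = 8773.9 s, i.e. 2.44 hours.

2.44 hours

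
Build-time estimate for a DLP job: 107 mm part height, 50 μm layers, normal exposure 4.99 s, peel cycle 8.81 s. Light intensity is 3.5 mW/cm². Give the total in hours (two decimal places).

Layers = ⌈107/0.05⌉ = 2140.
Per-layer time = 4.99 + 8.81 = 13.8 s.
Build time: 2140 × 13.8 s = 29532 s, i.e. 8.20 hours.

8.20 hours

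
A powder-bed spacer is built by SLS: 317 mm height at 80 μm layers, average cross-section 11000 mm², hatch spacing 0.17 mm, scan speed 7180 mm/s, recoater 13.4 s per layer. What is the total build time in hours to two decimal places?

24.67 hours

Layer count = ceil(317 / 0.08) = 3963.
Scan path per layer: 11000 / 0.17 → 64705.9 mm.
Per-layer scan time: 64705.9 / 7180 → 9.012 s.
Layer cycle = 9.012 + 13.4 = 22.412 s.
Total: 3963 × 22.412 s = 88818.756 s → 24.67 hours.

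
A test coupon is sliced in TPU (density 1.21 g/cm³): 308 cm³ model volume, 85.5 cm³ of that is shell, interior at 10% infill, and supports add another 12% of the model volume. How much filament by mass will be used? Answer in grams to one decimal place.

Volume inside the shell: 308 − 85.5 → 222.5 cm³.
Infill volume = 0.10 × 222.5, so 22.25 cm³.
Support = 0.12 × 308, so 36.96 cm³.
Total extruded: 85.5 + 22.25 + 36.96 → 144.71 cm³.
Mass: 144.71 × 1.21 → 175.0991 g.

175.1 g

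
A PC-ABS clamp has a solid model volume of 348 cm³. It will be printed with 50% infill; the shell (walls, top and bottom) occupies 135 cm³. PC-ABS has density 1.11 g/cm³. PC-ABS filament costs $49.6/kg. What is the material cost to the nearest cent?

$13.30

Volume inside the shell = 348 − 135, so 213 cm³.
Infill deposited = 0.50 × 213, so 106.5 cm³.
Total extruded: 135 + 106.5 → 241.5 cm³.
Mass = 241.5 × 1.11, so 268.065 g.
At $49.6/kg: 268.065/1000 × 49.6 = $13.30.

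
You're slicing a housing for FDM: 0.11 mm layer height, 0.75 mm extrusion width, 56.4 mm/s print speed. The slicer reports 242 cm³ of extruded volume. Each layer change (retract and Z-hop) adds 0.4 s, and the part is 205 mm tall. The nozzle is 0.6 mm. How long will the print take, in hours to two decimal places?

Extrusion cross-section: 0.11 × 0.75 → 0.0825 mm².
Toolpath length = 242 cm³ / 0.0825 mm² = 242000 / 0.0825 = 2933333.3 mm.
Time extruding = 2933333.3 / 56.4, so 52009.5 s.
Layers = ⌈205/0.11⌉ = 1864.
Layer-change overhead = 1864 × 0.4, so 745.6 s.
Altogether 52009.5 + 745.6 = 52755.1 s, i.e. 14.65 hours.

14.65 hours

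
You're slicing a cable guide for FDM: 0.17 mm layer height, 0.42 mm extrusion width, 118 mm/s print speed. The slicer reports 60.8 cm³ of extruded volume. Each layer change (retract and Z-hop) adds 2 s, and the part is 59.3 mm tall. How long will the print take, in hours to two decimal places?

2.20 hours

Extrusion cross-section = 0.17 × 0.42, so 0.0714 mm².
Toolpath length = 60.8 cm³ / 0.0714 mm² = 60800 / 0.0714 = 851540.6 mm.
Time extruding = 851540.6 / 118 = 7216.4 s.
Layers = ⌈59.3/0.17⌉ = 349.
Non-print overhead: 349 × 2 → 698 s.
Altogether 7216.4 + 698 = 7914.4 s, i.e. 2.20 hours.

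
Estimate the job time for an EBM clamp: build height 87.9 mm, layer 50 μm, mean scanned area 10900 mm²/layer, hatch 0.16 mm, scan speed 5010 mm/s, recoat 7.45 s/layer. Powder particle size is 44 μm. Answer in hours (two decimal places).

Number of layers: 87.9 / 0.05 → 1758 (rounded up).
Per-layer scan distance = 10900 / 0.16, so 68125 mm.
Beam time per layer: 68125 / 5010 → 13.5978 s.
Per-layer time = 13.5978 + 7.45, so 21.0478 s.
Build time = 1758 × 21.0478 = 37002.0324 s = 10.28 hours.

10.28 hours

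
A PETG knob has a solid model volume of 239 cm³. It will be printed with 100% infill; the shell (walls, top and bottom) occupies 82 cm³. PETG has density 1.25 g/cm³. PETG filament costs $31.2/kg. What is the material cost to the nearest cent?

Volume inside the shell = 239 − 82 = 157 cm³.
Deposited infill: 1.00 × 157 → 157 cm³.
Total printed volume = 82 + 157 = 239 cm³.
Mass = 239 × 1.25, so 298.75 g.
Cost = 298.75 g / 1000 × $31.2/kg = $9.32.

$9.32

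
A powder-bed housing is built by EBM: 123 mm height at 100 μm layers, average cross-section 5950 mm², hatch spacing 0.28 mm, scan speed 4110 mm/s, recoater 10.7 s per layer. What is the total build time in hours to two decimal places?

5.42 hours

Layer count = ceil(123 / 0.1) = 1230.
Hatch length per layer = 5950 / 0.28 = 21250 mm.
Per-layer scan time: 21250 / 4110 → 5.1703 s.
Layer cycle = 5.1703 + 10.7, so 15.8703 s.
1230 layers × 15.8703 s/layer = 19520.469 s, i.e. 5.42 hours.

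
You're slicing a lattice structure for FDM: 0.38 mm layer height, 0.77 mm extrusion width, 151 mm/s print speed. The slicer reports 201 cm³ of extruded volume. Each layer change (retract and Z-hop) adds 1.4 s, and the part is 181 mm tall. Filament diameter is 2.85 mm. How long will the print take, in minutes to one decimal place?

87.0 minutes

Extrusion cross-section: 0.38 × 0.77 → 0.2926 mm².
Total extruded path = 201000/0.2926 = 686944.6 mm.
Time extruding = 686944.6 / 151, so 4549.3 s.
Number of layers: 181 / 0.38 → 477 (rounded up).
Non-print overhead: 477 × 1.4 → 667.8 s.
Altogether 4549.3 + 667.8 = 5217.1 s, i.e. 87.0 minutes.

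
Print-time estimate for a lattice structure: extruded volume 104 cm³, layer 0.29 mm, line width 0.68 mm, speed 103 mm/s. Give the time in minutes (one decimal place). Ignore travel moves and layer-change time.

85.3 minutes

Bead cross-section = 0.29 × 0.68, so 0.1972 mm².
Total extruded path = 104000/0.1972 = 527383.4 mm.
Extrusion time = 527383.4 / 103 = 5120.2 s.
In the requested units: 5120.2 s = 85.3 minutes.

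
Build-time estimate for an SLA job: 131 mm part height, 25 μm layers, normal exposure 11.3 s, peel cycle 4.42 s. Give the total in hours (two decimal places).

Layers = ⌈131/0.025⌉ = 5240.
Each layer takes = 11.3 + 4.42 = 15.72 s.
Total = 5240 × 15.72 = 82372.8 s = 22.88 hours.

22.88 hours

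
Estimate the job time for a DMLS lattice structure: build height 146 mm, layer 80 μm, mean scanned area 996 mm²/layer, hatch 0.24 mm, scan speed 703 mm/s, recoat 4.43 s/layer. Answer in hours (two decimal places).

5.24 hours

Layer count = ceil(146 / 0.08) = 1825.
Scan path per layer = 996 / 0.24, so 4150 mm.
Laser time per layer = 4150 / 703 = 5.9033 s.
Per-layer time = 5.9033 + 4.43 = 10.3333 s.
Build time = 1825 × 10.3333 = 18858.2725 s = 5.24 hours.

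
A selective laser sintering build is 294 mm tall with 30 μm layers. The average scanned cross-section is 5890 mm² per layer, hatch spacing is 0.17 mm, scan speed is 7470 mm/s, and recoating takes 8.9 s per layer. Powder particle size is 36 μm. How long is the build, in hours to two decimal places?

36.85 hours

Number of layers: 294 / 0.03 → 9800 (rounded up).
Scan path per layer: 5890 / 0.17 → 34647.1 mm.
Laser time per layer: 34647.1 / 7470 → 4.6382 s.
Layer cycle = 4.6382 + 8.9, so 13.5382 s.
Total: 9800 × 13.5382 s = 132674.36 s → 36.85 hours.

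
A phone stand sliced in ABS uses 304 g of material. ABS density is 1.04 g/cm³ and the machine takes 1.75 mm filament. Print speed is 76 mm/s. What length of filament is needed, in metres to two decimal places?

Extruded volume: 304/1.04 = 292.3077 cm³ (292307.7 mm³).
Filament cross-section = π × (1.75/2)² = 2.4053 mm².
Length = 292307.7 / 2.4053 = 121526.5 mm = 121.53 m.

121.53 m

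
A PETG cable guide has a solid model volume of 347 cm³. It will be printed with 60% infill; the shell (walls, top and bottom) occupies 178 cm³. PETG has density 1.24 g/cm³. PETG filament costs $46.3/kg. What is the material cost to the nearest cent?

Infill region = 347 − 178, so 169 cm³.
Infill volume: 0.60 × 169 → 101.4 cm³.
Total extruded = 178 + 101.4, so 279.4 cm³.
Mass = 279.4 × 1.24, so 346.456 g.
Cost = 346.456 g / 1000 × $46.3/kg = $16.04.

$16.04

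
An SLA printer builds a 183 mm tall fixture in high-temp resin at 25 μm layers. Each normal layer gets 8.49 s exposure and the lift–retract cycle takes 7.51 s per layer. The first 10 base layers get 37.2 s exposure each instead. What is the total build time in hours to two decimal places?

Layer count = ceil(183 / 0.025) = 7320.
Base layers = 10 × (37.2 + 7.51), so 447.1 s.
Regular layers = 7310 × (8.49 + 7.51), so 116960 s.
Sum: 447.1 + 116960 = 117407.1 s → 32.61 hours.

32.61 hours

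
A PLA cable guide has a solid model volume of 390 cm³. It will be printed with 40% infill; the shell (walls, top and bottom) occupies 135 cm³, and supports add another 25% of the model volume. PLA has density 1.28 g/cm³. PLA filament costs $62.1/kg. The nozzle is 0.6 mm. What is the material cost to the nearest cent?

Interior volume: 390 − 135 → 255 cm³.
Infill deposited = 0.40 × 255 = 102 cm³.
Support: 0.25 × 390 → 97.5 cm³.
Total printed volume = 135 + 102 + 97.5 = 334.5 cm³.
Mass = 334.5 × 1.28, so 428.16 g.
At $62.1/kg: 428.16/1000 × 62.1 = $26.59.

$26.59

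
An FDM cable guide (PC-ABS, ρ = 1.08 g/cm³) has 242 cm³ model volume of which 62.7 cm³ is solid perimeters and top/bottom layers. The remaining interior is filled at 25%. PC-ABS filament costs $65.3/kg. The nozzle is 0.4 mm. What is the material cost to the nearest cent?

$7.58

Volume inside the shell: 242 − 62.7 → 179.3 cm³.
Infill volume: 0.25 × 179.3 → 44.825 cm³.
Deposited volume = 62.7 + 44.825 = 107.525 cm³.
Mass: 107.525 × 1.08 → 116.127 g.
Cost = 116.127 g / 1000 × $65.3/kg = $7.58.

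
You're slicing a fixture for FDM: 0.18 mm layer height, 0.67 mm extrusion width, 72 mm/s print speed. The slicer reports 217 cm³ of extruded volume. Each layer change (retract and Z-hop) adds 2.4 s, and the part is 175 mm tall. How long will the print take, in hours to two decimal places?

7.59 hours

Line area = 0.18 × 0.67 = 0.1206 mm².
Total extruded path = 217000/0.1206 = 1799336.7 mm.
Time extruding = 1799336.7 / 72, so 24990.8 s.
Number of layers: 175 / 0.18 → 973 (rounded up).
Layer-change overhead: 973 × 2.4 → 2335.2 s.
Altogether 24990.8 + 2335.2 = 27326 s, i.e. 7.59 hours.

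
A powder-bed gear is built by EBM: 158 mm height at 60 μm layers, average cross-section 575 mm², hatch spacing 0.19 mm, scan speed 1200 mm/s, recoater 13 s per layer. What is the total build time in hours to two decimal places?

Layer count = ceil(158 / 0.06) = 2634.
Scan path per layer = 575 / 0.19 = 3026.3 mm.
Per-layer scan time = 3026.3 / 1200 = 2.5219 s.
Per-layer time = 2.5219 + 13 = 15.5219 s.
2634 layers × 15.5219 s/layer = 40884.6846 s, i.e. 11.36 hours.

11.36 hours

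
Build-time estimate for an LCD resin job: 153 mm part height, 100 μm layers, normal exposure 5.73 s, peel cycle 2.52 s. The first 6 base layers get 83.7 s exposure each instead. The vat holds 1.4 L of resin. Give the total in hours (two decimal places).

3.64 hours

Layer count = ceil(153 / 0.1) = 1530.
Base layers = 6 × (83.7 + 2.52), so 517.32 s.
Remaining layers = 1524 × (5.73 + 2.52) = 12573 s.
Sum: 517.32 + 12573 = 13090.32 s → 3.64 hours.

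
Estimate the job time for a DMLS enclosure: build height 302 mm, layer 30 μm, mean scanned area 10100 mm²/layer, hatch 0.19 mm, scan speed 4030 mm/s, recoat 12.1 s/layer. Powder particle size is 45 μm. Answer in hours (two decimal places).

Number of layers: 302 / 0.03 → 10067 (rounded up).
Per-layer scan distance = 10100 / 0.19 = 53157.9 mm.
Scan time per layer = 53157.9 / 4030 = 13.1905 s.
Time per layer = 13.1905 + 12.1 = 25.2905 s.
10067 layers × 25.2905 s/layer = 254599.4635 s, i.e. 70.72 hours.

70.72 hours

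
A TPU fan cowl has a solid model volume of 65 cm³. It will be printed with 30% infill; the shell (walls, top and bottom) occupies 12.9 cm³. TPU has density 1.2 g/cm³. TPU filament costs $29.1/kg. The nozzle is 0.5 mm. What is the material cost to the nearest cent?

$1.00

Volume inside the shell = 65 − 12.9 = 52.1 cm³.
Deposited infill: 0.30 × 52.1 → 15.63 cm³.
Total printed volume = 12.9 + 15.63 = 28.53 cm³.
Mass = 28.53 × 1.2 = 34.236 g.
Cost = 34.236 g / 1000 × $29.1/kg = $1.00.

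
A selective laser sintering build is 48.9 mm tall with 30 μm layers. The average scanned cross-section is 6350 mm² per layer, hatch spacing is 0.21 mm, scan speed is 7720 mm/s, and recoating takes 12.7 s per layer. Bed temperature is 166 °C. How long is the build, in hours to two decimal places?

Number of layers: 48.9 / 0.03 → 1630 (rounded up).
Hatch length per layer: 6350 / 0.21 → 30238.1 mm.
Per-layer scan time = 30238.1 / 7720, so 3.9169 s.
Per-layer time = 3.9169 + 12.7, so 16.6169 s.
Build time = 1630 × 16.6169 = 27085.547 s = 7.52 hours.

7.52 hours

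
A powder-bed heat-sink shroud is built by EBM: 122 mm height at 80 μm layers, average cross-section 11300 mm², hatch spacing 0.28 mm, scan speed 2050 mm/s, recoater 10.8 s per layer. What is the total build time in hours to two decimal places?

12.91 hours

Layers = ⌈122/0.08⌉ = 1525.
Per-layer scan distance = 11300 / 0.28 = 40357.1 mm.
Beam time per layer: 40357.1 / 2050 → 19.6864 s.
Time per layer = 19.6864 + 10.8 = 30.4864 s.
Build time = 1525 × 30.4864 = 46491.76 s = 12.91 hours.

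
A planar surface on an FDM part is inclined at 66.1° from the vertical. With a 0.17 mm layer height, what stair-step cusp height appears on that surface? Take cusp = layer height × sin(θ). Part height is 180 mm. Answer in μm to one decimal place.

155.4 μm

Cusp = layer height × sin(66.1°) = 0.17 × 0.9143 = 0.155431 mm = 155.4 μm.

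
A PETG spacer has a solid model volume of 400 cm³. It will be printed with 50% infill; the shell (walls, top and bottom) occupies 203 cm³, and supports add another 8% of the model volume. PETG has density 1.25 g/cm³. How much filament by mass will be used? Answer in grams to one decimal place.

Infill region: 400 − 203 → 197 cm³.
Infill volume = 0.50 × 197, so 98.5 cm³.
Support = 0.08 × 400, so 32 cm³.
Total extruded = 203 + 98.5 + 32 = 333.5 cm³.
Mass = 333.5 × 1.25 = 416.875 g.

416.9 g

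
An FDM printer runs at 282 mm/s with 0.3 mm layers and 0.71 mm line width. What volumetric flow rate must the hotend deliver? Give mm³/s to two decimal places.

A = 0.3 × 0.71, so 0.213 mm².
Volumetric flow = 282 × 0.213 = 60.07 mm³/s.

60.07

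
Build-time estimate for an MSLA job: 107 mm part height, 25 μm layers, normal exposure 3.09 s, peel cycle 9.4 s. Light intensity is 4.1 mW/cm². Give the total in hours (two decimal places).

Number of layers: 107 / 0.025 → 4280 (rounded up).
Per-layer time = 3.09 + 9.4, so 12.49 s.
Build time: 4280 × 12.49 s = 53457.2 s, i.e. 14.85 hours.

14.85 hours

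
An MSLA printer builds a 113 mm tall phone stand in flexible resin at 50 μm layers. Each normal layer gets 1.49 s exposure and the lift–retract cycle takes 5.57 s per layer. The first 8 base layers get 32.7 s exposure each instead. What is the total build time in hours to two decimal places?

4.50 hours

Layer count = ceil(113 / 0.05) = 2260.
Burn-in layers = 8 × (32.7 + 5.57) = 306.16 s.
Regular layers: 2252 × (1.49 + 5.57) → 15899.12 s.
Total = 306.16 + 15899.12 = 16205.28 s = 4.50 hours.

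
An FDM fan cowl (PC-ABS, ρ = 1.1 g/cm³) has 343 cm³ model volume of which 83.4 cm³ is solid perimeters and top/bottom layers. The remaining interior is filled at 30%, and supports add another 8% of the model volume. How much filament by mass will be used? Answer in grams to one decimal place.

207.6 g

Volume inside the shell = 343 − 83.4, so 259.6 cm³.
Infill deposited: 0.30 × 259.6 → 77.88 cm³.
Support = 0.08 × 343, so 27.44 cm³.
Total extruded = 83.4 + 77.88 + 27.44 = 188.72 cm³.
Mass = 188.72 × 1.1, so 207.592 g.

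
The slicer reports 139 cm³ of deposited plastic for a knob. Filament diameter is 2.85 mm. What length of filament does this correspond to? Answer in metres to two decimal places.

21.79 m

A = π r² = π × 1.425² = 6.3794 mm².
L = 139000 mm³ / 6.3794 mm² = 21788.88 mm, i.e. 21.79 m.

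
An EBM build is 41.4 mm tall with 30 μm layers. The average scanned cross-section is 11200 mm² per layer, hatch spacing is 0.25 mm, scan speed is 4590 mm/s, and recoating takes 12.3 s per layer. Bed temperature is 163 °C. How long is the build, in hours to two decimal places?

Number of layers: 41.4 / 0.03 → 1380 (rounded up).
Scan path per layer = 11200 / 0.25 = 44800 mm.
Beam time per layer = 44800 / 4590, so 9.7603 s.
Layer cycle = 9.7603 + 12.3, so 22.0603 s.
1380 layers × 22.0603 s/layer = 30443.214 s, i.e. 8.46 hours.

8.46 hours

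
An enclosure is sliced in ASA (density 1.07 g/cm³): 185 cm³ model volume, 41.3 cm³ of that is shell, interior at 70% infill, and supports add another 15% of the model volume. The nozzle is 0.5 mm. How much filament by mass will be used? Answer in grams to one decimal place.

181.5 g

Infill region: 185 − 41.3 → 143.7 cm³.
Infill volume = 0.70 × 143.7 = 100.59 cm³.
Support: 0.15 × 185 → 27.75 cm³.
Deposited volume = 41.3 + 100.59 + 27.75 = 169.64 cm³.
Mass = 169.64 × 1.07, so 181.5148 g.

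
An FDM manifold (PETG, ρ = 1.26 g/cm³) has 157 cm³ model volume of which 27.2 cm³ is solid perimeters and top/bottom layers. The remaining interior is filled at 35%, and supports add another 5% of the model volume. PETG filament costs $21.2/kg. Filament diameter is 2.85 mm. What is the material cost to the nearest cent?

Interior volume = 157 − 27.2 = 129.8 cm³.
Deposited infill: 0.35 × 129.8 → 45.43 cm³.
Support = 0.05 × 157, so 7.85 cm³.
Total printed volume = 27.2 + 45.43 + 7.85, so 80.48 cm³.
Mass = 80.48 × 1.26 = 101.4048 g.
Cost = 101.4048 g / 1000 × $21.2/kg = $2.15.

$2.15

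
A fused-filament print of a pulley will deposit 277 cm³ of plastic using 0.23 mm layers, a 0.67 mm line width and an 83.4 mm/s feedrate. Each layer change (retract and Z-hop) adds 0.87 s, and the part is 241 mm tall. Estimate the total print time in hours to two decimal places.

6.24 hours

Line area = 0.23 × 0.67 = 0.1541 mm².
Toolpath length = 277 cm³ / 0.1541 mm² = 277000 / 0.1541 = 1797534.1 mm.
Print-move time = 1797534.1 / 83.4, so 21553.2 s.
Layers = ⌈241/0.23⌉ = 1048.
Non-print overhead: 1048 × 0.87 → 911.76 s.
Altogether 21553.2 + 911.76 = 22464.96 s, i.e. 6.24 hours.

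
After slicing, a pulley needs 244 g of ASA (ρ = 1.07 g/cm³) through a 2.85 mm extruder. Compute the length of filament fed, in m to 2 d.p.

Extruded volume: 244/1.07 = 228.0374 cm³ (228037.4 mm³).
Filament cross-section = π × (2.85/2)² = 6.3794 mm².
L = V/A = 228037.4/6.3794 = 35745.9 mm → 35.75 m.

35.75 m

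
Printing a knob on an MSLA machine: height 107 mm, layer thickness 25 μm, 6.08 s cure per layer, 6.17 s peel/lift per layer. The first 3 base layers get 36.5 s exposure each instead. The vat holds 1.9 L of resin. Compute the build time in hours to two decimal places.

Number of layers: 107 / 0.025 → 4280 (rounded up).
Bottom layers = 3 × (36.5 + 6.17) = 128.01 s.
Normal layers = 4277 × (6.08 + 6.17) = 52393.25 s.
Total = 128.01 + 52393.25 = 52521.26 s = 14.59 hours.

14.59 hours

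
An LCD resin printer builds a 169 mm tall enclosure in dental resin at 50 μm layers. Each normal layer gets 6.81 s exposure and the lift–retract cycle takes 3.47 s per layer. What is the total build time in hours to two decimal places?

9.65 hours

Number of layers: 169 / 0.05 → 3380 (rounded up).
Cycle time: 6.81 + 3.47 → 10.28 s.
Total = 3380 × 10.28 = 34746.4 s = 9.65 hours.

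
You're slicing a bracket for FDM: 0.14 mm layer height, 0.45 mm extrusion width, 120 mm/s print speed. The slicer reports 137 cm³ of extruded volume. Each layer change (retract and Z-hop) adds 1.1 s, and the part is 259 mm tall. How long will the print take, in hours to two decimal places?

Extrusion cross-section: 0.14 × 0.45 → 0.063 mm².
Path length: 137000 mm³ / 0.063 mm² → 2174603.2 mm.
Time extruding: 2174603.2 / 120 → 18121.7 s.
Layers = ⌈259/0.14⌉ = 1850.
Z-hop total = 1850 × 1.1, so 2035 s.
Altogether 18121.7 + 2035 = 20156.7 s, i.e. 5.60 hours.

5.60 hours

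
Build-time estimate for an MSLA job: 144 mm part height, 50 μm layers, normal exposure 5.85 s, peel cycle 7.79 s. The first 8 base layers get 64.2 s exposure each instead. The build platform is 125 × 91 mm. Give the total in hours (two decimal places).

11.04 hours

Layers = ⌈144/0.05⌉ = 2880.
Burn-in layers: 8 × (64.2 + 7.79) → 575.92 s.
Normal layers: 2872 × (5.85 + 7.79) → 39174.08 s.
Sum: 575.92 + 39174.08 = 39750 s → 11.04 hours.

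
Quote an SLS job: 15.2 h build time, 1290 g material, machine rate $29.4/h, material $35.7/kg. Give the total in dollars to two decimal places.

Time charge = 29.4 × 15.2, so $446.88.
Feedstock cost = 35.7 × 1290/1000 = $46.053.
Job cost: 446.88 + 46.053 = 492.933 ≈ $492.93.

$492.93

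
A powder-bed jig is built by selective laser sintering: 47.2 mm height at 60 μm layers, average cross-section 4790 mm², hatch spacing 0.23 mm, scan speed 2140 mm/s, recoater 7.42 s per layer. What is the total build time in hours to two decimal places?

3.75 hours

Layer count = ceil(47.2 / 0.06) = 787.
Per-layer scan distance = 4790 / 0.23, so 20826.1 mm.
Laser time per layer = 20826.1 / 2140, so 9.7318 s.
Per-layer time = 9.7318 + 7.42 = 17.1518 s.
787 layers × 17.1518 s/layer = 13498.4666 s, i.e. 3.75 hours.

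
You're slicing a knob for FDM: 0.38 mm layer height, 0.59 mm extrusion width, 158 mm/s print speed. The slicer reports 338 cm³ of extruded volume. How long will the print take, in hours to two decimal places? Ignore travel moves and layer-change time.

2.65 hours

Bead cross-section: 0.38 × 0.59 → 0.2242 mm².
Toolpath length = 338 cm³ / 0.2242 mm² = 338000 / 0.2242 = 1507582.5 mm.
Extrusion time = 1507582.5 / 158 = 9541.7 s.
9541.7 s = 2.65 hours.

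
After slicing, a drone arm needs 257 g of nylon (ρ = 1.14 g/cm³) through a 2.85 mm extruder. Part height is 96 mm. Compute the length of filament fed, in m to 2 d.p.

Volume = 257 g / 1.14 g·cm⁻³ = 225.4386 cm³ = 225438.6 mm³.
A = π r² = π × 1.425² = 6.3794 mm².
Length = 225438.6 / 6.3794 = 35338.53 mm = 35.34 m.

35.34 m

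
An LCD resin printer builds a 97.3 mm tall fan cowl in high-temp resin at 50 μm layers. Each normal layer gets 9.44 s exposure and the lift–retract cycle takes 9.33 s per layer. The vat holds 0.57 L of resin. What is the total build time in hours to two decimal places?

10.15 hours

Layers = ⌈97.3/0.05⌉ = 1946.
Per-layer time = 9.44 + 9.33 = 18.77 s.
Total = 1946 × 18.77 = 36526.42 s = 10.15 hours.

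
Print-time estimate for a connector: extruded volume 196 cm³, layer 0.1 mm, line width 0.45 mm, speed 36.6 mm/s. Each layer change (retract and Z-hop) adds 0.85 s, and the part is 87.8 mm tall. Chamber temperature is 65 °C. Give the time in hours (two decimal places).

33.26 hours

Line area = 0.1 × 0.45, so 0.045 mm².
Path length: 196000 mm³ / 0.045 mm² → 4355555.6 mm.
Time extruding = 4355555.6 / 36.6 = 119004.3 s.
Number of layers: 87.8 / 0.1 → 878 (rounded up).
Layer-change overhead = 878 × 0.85, so 746.3 s.
Total = 119004.3 + 746.3 = 119750.6 s = 33.26 hours.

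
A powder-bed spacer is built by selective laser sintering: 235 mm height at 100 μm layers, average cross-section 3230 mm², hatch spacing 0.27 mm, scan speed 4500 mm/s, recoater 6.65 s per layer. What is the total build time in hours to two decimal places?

Number of layers: 235 / 0.1 → 2350 (rounded up).
Scan path per layer = 3230 / 0.27 = 11963 mm.
Per-layer scan time: 11963 / 4500 → 2.6584 s.
Per-layer time = 2.6584 + 6.65, so 9.3084 s.
2350 layers × 9.3084 s/layer = 21874.74 s, i.e. 6.08 hours.

6.08 hours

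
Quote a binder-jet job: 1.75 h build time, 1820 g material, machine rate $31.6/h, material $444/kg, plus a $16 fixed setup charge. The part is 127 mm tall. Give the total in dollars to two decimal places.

Machine-time cost = 31.6 × 1.75, so $55.30.
Feedstock cost: 444 × 1820/1000 → $808.08.
Adding setup: 55.30 + 808.08 + 16 → $879.38.

$879.38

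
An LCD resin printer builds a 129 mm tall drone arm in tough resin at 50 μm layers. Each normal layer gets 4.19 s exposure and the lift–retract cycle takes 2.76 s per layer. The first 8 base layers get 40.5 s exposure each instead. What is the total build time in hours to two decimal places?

5.06 hours

Number of layers: 129 / 0.05 → 2580 (rounded up).
Bottom layers = 8 × (40.5 + 2.76), so 346.08 s.
Normal layers: 2572 × (4.19 + 2.76) → 17875.4 s.
Sum: 346.08 + 17875.4 = 18221.48 s → 5.06 hours.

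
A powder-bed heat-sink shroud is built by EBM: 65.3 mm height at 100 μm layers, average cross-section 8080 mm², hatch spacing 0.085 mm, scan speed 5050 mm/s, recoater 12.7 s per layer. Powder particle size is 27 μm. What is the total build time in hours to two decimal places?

Layer count = ceil(65.3 / 0.1) = 653.
Scan path per layer = 8080 / 0.085, so 95058.8 mm.
Beam time per layer = 95058.8 / 5050, so 18.8235 s.
Layer cycle = 18.8235 + 12.7 = 31.5235 s.
653 layers × 31.5235 s/layer = 20584.8455 s, i.e. 5.72 hours.

5.72 hours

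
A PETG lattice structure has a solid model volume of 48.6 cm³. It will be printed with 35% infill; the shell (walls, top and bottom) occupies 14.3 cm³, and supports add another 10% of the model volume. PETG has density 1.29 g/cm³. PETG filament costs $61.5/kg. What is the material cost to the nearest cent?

$2.47

Infill region = 48.6 − 14.3, so 34.3 cm³.
Infill deposited = 0.35 × 34.3 = 12.005 cm³.
Support: 0.10 × 48.6 → 4.86 cm³.
Deposited volume = 14.3 + 12.005 + 4.86 = 31.165 cm³.
Mass: 31.165 × 1.29 → 40.20285 g.
At $61.5/kg: 40.20285/1000 × 61.5 = $2.47.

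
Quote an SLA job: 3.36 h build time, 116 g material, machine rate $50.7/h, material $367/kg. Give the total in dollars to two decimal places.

$212.92

Machine cost = 50.7 × 3.36 = $170.352.
Material cost = 367 × 116/1000 = $42.572.
Job cost: 170.352 + 42.572 = 212.924 ≈ $212.92.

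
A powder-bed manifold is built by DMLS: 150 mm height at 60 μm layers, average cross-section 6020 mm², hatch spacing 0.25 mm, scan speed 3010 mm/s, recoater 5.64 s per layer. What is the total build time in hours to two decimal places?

9.47 hours

Layers = ⌈150/0.06⌉ = 2500.
Scan path per layer = 6020 / 0.25, so 24080 mm.
Laser time per layer = 24080 / 3010, so 8 s.
Time per layer = 8 + 5.64 = 13.64 s.
Build time = 2500 × 13.64 = 34100 s = 9.47 hours.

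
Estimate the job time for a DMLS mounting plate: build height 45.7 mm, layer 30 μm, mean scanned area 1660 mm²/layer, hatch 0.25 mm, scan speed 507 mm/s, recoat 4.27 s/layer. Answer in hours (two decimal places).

Layers = ⌈45.7/0.03⌉ = 1524.
Hatch length per layer = 1660 / 0.25, so 6640 mm.
Per-layer scan time = 6640 / 507, so 13.0966 s.
Layer cycle = 13.0966 + 4.27 = 17.3666 s.
Total: 1524 × 17.3666 s = 26466.6984 s → 7.35 hours.

7.35 hours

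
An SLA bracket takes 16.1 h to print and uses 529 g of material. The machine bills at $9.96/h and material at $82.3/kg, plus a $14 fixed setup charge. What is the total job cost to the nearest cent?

$217.89

Time charge = 9.96 × 16.1 = $160.356.
Material cost = 82.3 × 529/1000, so $43.5367.
Adding setup: 160.356 + 43.5367 + 14 → 217.8927 ≈ $217.89.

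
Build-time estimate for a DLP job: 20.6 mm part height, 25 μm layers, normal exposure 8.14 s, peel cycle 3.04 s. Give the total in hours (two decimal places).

2.56 hours

Layers = ⌈20.6/0.025⌉ = 824.
Per-layer time = 8.14 + 3.04, so 11.18 s.
Total = 824 × 11.18 = 9212.32 s = 2.56 hours.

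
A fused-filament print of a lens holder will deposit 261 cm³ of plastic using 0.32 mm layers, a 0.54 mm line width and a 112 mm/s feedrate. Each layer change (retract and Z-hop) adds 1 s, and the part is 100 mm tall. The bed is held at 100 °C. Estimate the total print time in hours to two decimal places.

Line area: 0.32 × 0.54 → 0.1728 mm².
Toolpath length = 261 cm³ / 0.1728 mm² = 261000 / 0.1728 = 1510416.7 mm.
Print-move time = 1510416.7 / 112 = 13485.9 s.
Number of layers: 100 / 0.32 → 313 (rounded up).
Layer-change overhead: 313 × 1 → 313 s.
Total = 13485.9 + 313 = 13798.9 s = 3.83 hours.

3.83 hours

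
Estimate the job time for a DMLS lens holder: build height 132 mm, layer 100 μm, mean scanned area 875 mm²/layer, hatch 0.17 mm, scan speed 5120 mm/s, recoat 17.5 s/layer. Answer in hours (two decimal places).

Layers = ⌈132/0.1⌉ = 1320.
Per-layer scan distance = 875 / 0.17 = 5147.1 mm.
Per-layer scan time = 5147.1 / 5120 = 1.0053 s.
Time per layer: 1.0053 + 17.5 → 18.5053 s.
1320 layers × 18.5053 s/layer = 24426.996 s, i.e. 6.79 hours.

6.79 hours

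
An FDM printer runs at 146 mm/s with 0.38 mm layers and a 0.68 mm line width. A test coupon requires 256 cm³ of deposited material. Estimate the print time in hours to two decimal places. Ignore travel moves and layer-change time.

Bead cross-section = 0.38 × 0.68 = 0.2584 mm².
Path length: 256000 mm³ / 0.2584 mm² → 990712.1 mm.
Print-move time: 990712.1 / 146 → 6785.7 s.
In the requested units: 6785.7 s = 1.88 hours.

1.88 hours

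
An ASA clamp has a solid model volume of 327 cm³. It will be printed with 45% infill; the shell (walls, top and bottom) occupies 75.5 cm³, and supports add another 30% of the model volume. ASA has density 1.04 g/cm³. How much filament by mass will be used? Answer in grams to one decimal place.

298.2 g

Volume inside the shell: 327 − 75.5 → 251.5 cm³.
Infill deposited = 0.45 × 251.5, so 113.175 cm³.
Support = 0.30 × 327 = 98.1 cm³.
Total extruded = 75.5 + 113.175 + 98.1, so 286.775 cm³.
Mass = 286.775 × 1.04 = 298.246 g.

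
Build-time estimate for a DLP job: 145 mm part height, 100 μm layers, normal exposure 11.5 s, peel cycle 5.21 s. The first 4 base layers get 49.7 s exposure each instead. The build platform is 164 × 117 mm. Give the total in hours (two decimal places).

Layers = ⌈145/0.1⌉ = 1450.
Bottom layers = 4 × (49.7 + 5.21), so 219.64 s.
Regular layers: 1446 × (11.5 + 5.21) → 24162.66 s.
Total = 219.64 + 24162.66 = 24382.3 s = 6.77 hours.

6.77 hours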